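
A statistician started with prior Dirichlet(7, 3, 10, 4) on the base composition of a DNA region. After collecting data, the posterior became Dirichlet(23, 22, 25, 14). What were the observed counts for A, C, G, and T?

For a Dirichlet(α) prior with multinomial counts c, the posterior is Dirichlet(α + c) componentwise.
Counts are posterior − prior componentwise: 23−7=16, 22−3=19, 25−10=15, 14−4=10.

counts (16, 19, 15, 10)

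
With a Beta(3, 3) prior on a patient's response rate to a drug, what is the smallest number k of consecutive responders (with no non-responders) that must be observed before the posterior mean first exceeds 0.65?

k = 3

After k responders and 0 non-responders the posterior is Beta(3+k, 3), with mean (3+k)/(3+3+k).
Set (3+k)/(6+k) > 0.65 and solve: k > (0.65·6 − 3)/(1 − 0.65) = 2.571.
The smallest integer exceeding 2.571 is 3.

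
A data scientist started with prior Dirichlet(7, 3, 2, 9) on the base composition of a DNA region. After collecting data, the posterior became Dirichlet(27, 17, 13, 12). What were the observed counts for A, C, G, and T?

For a Dirichlet(α) prior with multinomial counts c, the posterior is Dirichlet(α + c) componentwise.
Counts are posterior − prior componentwise: 27−7=20, 17−3=14, 13−2=11, 12−9=3.

counts (20, 14, 11, 3)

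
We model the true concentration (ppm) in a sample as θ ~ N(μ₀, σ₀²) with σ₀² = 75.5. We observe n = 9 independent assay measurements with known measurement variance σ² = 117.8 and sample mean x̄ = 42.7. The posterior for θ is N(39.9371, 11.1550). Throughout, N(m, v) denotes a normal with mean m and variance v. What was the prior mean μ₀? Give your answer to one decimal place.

μ₀ = 24.0

With known observation variance, the Normal–Normal posterior has precision τ_n = τ₀ + n/σ² and mean μ_n = (τ₀μ₀ + (n/σ²)x̄)/τ_n.
Here τ₀ = 1/75.5 = 0.013245 and τ_data = 9/117.8 = 0.076401, so τ_n = 0.089646.
Rearranging for μ₀: μ₀ = (μ_n·τ_n − τ_data·x̄)/τ₀ = (39.9371·0.089646 − 0.076401·42.7) / 0.013245 = 0.317879/0.013245 ≈ 24.0.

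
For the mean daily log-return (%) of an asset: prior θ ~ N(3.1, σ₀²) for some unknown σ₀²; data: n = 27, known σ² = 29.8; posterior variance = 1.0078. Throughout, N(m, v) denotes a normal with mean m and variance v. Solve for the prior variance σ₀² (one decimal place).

σ₀² = 11.6

For the Normal–Normal model with known σ², precisions add: τ_n = τ₀ + n/σ².
So 1/σ₀² = 1/1.0078 − 27/29.8 = 0.992260 − 0.906040 = 0.086220.
Hence σ₀² = 1/0.086220 ≈ 11.6.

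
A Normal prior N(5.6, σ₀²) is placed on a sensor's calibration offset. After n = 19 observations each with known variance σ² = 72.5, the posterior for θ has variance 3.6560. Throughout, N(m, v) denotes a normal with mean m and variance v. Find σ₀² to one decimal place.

σ₀² = 87.3

Posterior precision equals prior precision plus data precision: 1/σ_n² = 1/σ₀² + n/σ².
So 1/σ₀² = 1/3.6560 − 19/72.5 = 0.273523 − 0.262069 = 0.011454.
Hence σ₀² = 1/0.011454 ≈ 87.3.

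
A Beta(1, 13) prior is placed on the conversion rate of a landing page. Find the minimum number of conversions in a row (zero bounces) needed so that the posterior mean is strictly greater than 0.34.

k = 6

After k conversions and 0 bounces the posterior is Beta(1+k, 13), with mean (1+k)/(1+13+k).
Set (1+k)/(14+k) > 0.34 and solve: k > (0.34·14 − 1)/(1 − 0.34) = 5.697.
The smallest integer exceeding 5.697 is 6, and checking k=6: (7)/(20) = 0.3500 > 0.34.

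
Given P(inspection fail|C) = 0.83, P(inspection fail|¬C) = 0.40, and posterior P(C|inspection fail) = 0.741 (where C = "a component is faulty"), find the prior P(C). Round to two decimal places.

P(C) = 0.58

Bayes' rule in odds form gives O(C|E) = O(C)·[P(E|C)/P(E|¬C)], hence O(C) = O(C|E)/LR.
Posterior odds = 0.741/(1−0.741) = 2.8610. LR = 0.83/0.40 = 2.0750.
Prior odds = 2.8610/2.0750 = 1.3788, so P(C) = 1.3788/(1+1.3788) ≈ 0.58.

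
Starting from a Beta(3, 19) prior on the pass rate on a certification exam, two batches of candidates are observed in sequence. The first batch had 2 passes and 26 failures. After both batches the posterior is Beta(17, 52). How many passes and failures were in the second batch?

Sequential conjugate updates are equivalent to a single update on the pooled data, so total successes = posterior α − prior α and total failures = posterior β − prior β.
Total across both batches: 17−3=14 passes, 52−19=33 failures.
Subtract the first batch: 14−2=12 passes and 33−26=7 failures.

12 passes and 7 failures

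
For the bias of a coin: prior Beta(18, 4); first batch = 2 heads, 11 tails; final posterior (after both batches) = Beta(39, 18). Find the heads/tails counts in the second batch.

Sequential conjugate updates are equivalent to a single update on the pooled data, so total successes = posterior α − prior α and total failures = posterior β − prior β.
Total across both batches: 39−18=21 heads, 18−4=14 tails.
Subtract the first batch: 21−2=19 heads and 14−11=3 tails.

19 heads and 3 tails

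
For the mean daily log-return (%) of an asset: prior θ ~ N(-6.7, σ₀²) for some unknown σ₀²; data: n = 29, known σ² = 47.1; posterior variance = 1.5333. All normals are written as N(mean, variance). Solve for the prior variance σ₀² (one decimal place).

Posterior precision equals prior precision plus data precision: 1/σ_n² = 1/σ₀² + n/σ².
So 1/σ₀² = 1/1.5333 − 29/47.1 = 0.652188 − 0.615711 = 0.036477.
Hence σ₀² = 1/0.036477 ≈ 27.4.

σ₀² = 27.4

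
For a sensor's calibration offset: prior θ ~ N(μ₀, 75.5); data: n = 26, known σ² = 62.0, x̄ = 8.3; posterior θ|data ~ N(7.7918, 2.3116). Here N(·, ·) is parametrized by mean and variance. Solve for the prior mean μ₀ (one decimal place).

The posterior mean is a precision-weighted average: μ_n = (τ₀μ₀ + τ_data·x̄)/(τ₀+τ_data), with τ₀=1/σ₀² and τ_data=n/σ².
Here τ₀ = 1/75.5 = 0.013245 and τ_data = 26/62.0 = 0.419355, so τ_n = 0.432600.
Rearranging for μ₀: μ₀ = (μ_n·τ_n − τ_data·x̄)/τ₀ = (7.7918·0.432600 − 0.419355·8.3) / 0.013245 = -0.109914/0.013245 ≈ -8.3.

μ₀ = -8.3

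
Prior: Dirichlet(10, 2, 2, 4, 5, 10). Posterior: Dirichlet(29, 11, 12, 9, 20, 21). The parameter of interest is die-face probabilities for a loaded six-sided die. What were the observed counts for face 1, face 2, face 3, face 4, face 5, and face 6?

For a Dirichlet(α) prior with multinomial counts c, the posterior is Dirichlet(α + c) componentwise.
Counts are posterior − prior componentwise: 29−10=19, 11−2=9, 12−2=10, 9−4=5, 20−5=15, 21−10=11.

counts (19, 9, 10, 5, 15, 11)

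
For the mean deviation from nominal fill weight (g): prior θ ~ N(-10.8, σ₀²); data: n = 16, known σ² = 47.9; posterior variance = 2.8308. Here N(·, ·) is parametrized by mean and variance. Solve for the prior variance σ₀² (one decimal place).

σ₀² = 52.0

Posterior precision equals prior precision plus data precision: 1/σ_n² = 1/σ₀² + n/σ².
So 1/σ₀² = 1/2.8308 − 16/47.9 = 0.353257 − 0.334029 = 0.019228.
Hence σ₀² = 1/0.019228 ≈ 52.0.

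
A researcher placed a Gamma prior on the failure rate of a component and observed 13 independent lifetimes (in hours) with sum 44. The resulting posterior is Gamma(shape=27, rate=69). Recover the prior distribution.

Gamma–exponential conjugacy: posterior shape = α + n, posterior rate = β + Σtᵢ.
So α = 27 − 13 = 14 and β = 69 − 44 = 25.

Gamma(shape=14, rate=25)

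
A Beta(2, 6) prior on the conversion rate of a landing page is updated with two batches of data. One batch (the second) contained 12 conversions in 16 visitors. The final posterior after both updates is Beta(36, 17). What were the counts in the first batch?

22 conversions and 7 bounces

Sequential conjugate updates are equivalent to a single update on the pooled data, so total successes = posterior α − prior α and total failures = posterior β − prior β.
Total across both batches: 36−2=34 conversions, 17−6=11 bounces.
Subtract the second batch: 34−12=22 conversions and 11−4=7 bounces.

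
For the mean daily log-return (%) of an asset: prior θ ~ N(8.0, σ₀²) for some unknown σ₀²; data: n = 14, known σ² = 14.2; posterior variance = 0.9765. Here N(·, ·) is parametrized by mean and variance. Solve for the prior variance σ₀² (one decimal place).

σ₀² = 26.2

For the Normal–Normal model with known σ², precisions add: τ_n = τ₀ + n/σ².
So 1/σ₀² = 1/0.9765 − 14/14.2 = 1.024066 − 0.985915 = 0.038151.
Hence σ₀² = 1/0.038151 ≈ 26.2.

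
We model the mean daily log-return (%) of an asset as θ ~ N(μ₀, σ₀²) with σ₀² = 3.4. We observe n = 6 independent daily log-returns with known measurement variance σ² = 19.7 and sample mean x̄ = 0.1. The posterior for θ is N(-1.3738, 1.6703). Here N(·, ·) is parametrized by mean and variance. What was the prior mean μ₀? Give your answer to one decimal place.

With known observation variance, the Normal–Normal posterior has precision τ_n = τ₀ + n/σ² and mean μ_n = (τ₀μ₀ + (n/σ²)x̄)/τ_n.
Here τ₀ = 1/3.4 = 0.294118 and τ_data = 6/19.7 = 0.304569, so τ_n = 0.598687.
Rearranging for μ₀: μ₀ = (μ_n·τ_n − τ_data·x̄)/τ₀ = (-1.3738·0.598687 − 0.304569·0.1) / 0.294118 = -0.852933/0.294118 ≈ -2.9.

μ₀ = -2.9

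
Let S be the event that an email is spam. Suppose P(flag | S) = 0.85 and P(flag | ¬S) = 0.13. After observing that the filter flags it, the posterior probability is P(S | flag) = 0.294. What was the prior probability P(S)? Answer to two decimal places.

P(S) = 0.06

In odds form, posterior odds = prior odds × likelihood ratio, so prior odds = posterior odds ÷ LR.
Posterior odds = 0.294/(1−0.294) = 0.4164. LR = 0.85/0.13 = 6.5385.
Prior odds = 0.4164/6.5385 = 0.0637, so P(S) = 0.0637/(1+0.0637) ≈ 0.06.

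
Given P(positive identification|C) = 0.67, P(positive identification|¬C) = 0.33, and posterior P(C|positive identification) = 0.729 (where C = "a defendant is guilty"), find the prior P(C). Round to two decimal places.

P(C) = 0.57

In odds form, posterior odds = prior odds × likelihood ratio, so prior odds = posterior odds ÷ LR.
Posterior odds = 0.729/(1−0.729) = 2.6900. LR = 0.67/0.33 = 2.0303.
Prior odds = 2.6900/2.0303 = 1.3249, so P(C) = 1.3249/(1+1.3249) ≈ 0.57.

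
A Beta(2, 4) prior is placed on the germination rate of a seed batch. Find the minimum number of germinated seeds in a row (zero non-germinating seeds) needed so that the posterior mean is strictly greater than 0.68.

After k germinated seeds and 0 non-germinating seeds the posterior is Beta(2+k, 4), with mean (2+k)/(2+4+k).
Set (2+k)/(6+k) > 0.68 and solve: k > (0.68·6 − 2)/(1 − 0.68) = 6.500.
The smallest integer exceeding 6.500 is 7, and checking k=7: (9)/(13) = 0.6923 > 0.68.

k = 7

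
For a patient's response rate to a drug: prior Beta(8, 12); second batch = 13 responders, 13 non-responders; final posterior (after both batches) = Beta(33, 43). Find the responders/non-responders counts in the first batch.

Because Beta–binomial updating is additive in the counts, the combined data contributed (α_post−α_prior, β_post−β_prior) successes and failures.
Total across both batches: 33−8=25 responders, 43−12=31 non-responders.
Subtract the second batch: 25−13=12 responders and 31−13=18 non-responders.

12 responders and 18 non-responders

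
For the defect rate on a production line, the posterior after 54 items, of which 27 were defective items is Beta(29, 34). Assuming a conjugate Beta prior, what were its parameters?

Beta(2, 7)

Under Beta–binomial conjugacy the posterior parameters are (α+s, β+f).
Subtract the data counts: 29−27=2, 34−27=7.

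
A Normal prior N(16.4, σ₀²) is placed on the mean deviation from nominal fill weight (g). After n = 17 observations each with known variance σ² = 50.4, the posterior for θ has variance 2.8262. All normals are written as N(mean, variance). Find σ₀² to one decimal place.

σ₀² = 60.5

Posterior precision equals prior precision plus data precision: 1/σ_n² = 1/σ₀² + n/σ².
So 1/σ₀² = 1/2.8262 − 17/50.4 = 0.353832 − 0.337302 = 0.016530.
Hence σ₀² = 1/0.016530 ≈ 60.5.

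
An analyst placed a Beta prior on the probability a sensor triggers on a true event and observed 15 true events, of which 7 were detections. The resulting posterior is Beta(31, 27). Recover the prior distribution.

Beta is conjugate to the binomial likelihood: posterior = Beta(α+s, β+f).
So α = 31 − 7 = 24 and β = 27 − 8 = 19.

Beta(24, 19)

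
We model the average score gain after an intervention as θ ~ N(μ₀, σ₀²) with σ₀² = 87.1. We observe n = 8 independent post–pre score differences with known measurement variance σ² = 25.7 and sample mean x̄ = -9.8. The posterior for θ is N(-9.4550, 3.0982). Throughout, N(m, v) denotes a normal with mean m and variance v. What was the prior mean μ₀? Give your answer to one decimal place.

With known observation variance, the Normal–Normal posterior has precision τ_n = τ₀ + n/σ² and mean μ_n = (τ₀μ₀ + (n/σ²)x̄)/τ_n.
Here τ₀ = 1/87.1 = 0.011481 and τ_data = 8/25.7 = 0.311284, so τ_n = 0.322765.
Rearranging for μ₀: μ₀ = (μ_n·τ_n − τ_data·x̄)/τ₀ = (-9.4550·0.322765 − 0.311284·-9.8) / 0.011481 = -0.001160/0.011481 ≈ -0.1.

μ₀ = -0.1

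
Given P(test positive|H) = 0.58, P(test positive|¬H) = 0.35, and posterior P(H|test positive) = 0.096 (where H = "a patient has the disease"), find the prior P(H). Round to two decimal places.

P(H) = 0.06

Bayes' rule in odds form gives O(H|E) = O(H)·[P(E|H)/P(E|¬H)], hence O(H) = O(H|E)/LR.
Posterior odds = 0.096/(1−0.096) = 0.1062. LR = 0.58/0.35 = 1.6571.
Prior odds = 0.1062/1.6571 = 0.0641, so P(H) = 0.0641/(1+0.0641) ≈ 0.06.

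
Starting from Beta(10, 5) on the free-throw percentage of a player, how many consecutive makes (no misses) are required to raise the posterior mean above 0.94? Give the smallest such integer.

k = 69

After k makes and 0 misses the posterior is Beta(10+k, 5), with mean (10+k)/(10+5+k).
Set (10+k)/(15+k) > 0.94 and solve: k > (0.94·15 − 10)/(1 − 0.94) = 68.333.
The smallest integer exceeding 68.333 is 69.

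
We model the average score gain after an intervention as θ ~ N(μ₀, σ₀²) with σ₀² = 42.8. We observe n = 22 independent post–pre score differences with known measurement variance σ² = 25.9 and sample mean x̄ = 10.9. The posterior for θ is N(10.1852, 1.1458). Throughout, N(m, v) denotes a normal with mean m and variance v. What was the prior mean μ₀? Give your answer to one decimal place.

μ₀ = -15.8

With known observation variance, the Normal–Normal posterior has precision τ_n = τ₀ + n/σ² and mean μ_n = (τ₀μ₀ + (n/σ²)x̄)/τ_n.
Here τ₀ = 1/42.8 = 0.023364 and τ_data = 22/25.9 = 0.849421, so τ_n = 0.872785.
Rearranging for μ₀: μ₀ = (μ_n·τ_n − τ_data·x̄)/τ₀ = (10.1852·0.872785 − 0.849421·10.9) / 0.023364 = -0.369199/0.023364 ≈ -15.8.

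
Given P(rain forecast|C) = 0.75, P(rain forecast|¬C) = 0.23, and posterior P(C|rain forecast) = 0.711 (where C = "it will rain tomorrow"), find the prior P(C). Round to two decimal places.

P(C) = 0.43

Bayes' rule in odds form gives O(C|E) = O(C)·[P(E|C)/P(E|¬C)], hence O(C) = O(C|E)/LR.
Posterior odds = 0.711/(1−0.711) = 2.4602. LR = 0.75/0.23 = 3.2609.
Prior odds = 2.4602/3.2609 = 0.7545, so P(C) = 0.7545/(1+0.7545) ≈ 0.43.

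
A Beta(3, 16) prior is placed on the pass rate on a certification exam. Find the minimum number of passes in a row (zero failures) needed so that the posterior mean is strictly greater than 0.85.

k = 88

After k passes and 0 failures the posterior is Beta(3+k, 16), with mean (3+k)/(3+16+k).
Set (3+k)/(19+k) > 0.85 and solve: k > (0.85·19 − 3)/(1 − 0.85) = 87.667.
The smallest integer exceeding 87.667 is 88.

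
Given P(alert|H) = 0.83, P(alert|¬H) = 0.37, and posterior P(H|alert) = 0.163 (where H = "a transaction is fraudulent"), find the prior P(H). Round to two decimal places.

P(H) = 0.08

Bayes' rule in odds form gives O(H|E) = O(H)·[P(E|H)/P(E|¬H)], hence O(H) = O(H|E)/LR.
Posterior odds = 0.163/(1−0.163) = 0.1947. LR = 0.83/0.37 = 2.2432.
Prior odds = 0.1947/2.2432 = 0.0868, so P(H) = 0.0868/(1+0.0868) ≈ 0.08.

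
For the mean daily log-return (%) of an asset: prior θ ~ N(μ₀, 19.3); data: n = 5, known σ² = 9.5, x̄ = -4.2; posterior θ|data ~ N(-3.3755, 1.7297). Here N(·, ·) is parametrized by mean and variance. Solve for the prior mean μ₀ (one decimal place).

μ₀ = 5.0

The posterior mean is a precision-weighted average: μ_n = (τ₀μ₀ + τ_data·x̄)/(τ₀+τ_data), with τ₀=1/σ₀² and τ_data=n/σ².
Here τ₀ = 1/19.3 = 0.051813 and τ_data = 5/9.5 = 0.526316, so τ_n = 0.578129.
Rearranging for μ₀: μ₀ = (μ_n·τ_n − τ_data·x̄)/τ₀ = (-3.3755·0.578129 − 0.526316·-4.2) / 0.051813 = 0.259053/0.051813 ≈ 5.0.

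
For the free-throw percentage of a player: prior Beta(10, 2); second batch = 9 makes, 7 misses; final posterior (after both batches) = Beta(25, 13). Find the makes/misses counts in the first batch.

Because Beta–binomial updating is additive in the counts, the combined data contributed (α_post−α_prior, β_post−β_prior) successes and failures.
Total across both batches: 25−10=15 makes, 13−2=11 misses.
Subtract the second batch: 15−9=6 makes and 11−7=4 misses.

6 makes and 4 misses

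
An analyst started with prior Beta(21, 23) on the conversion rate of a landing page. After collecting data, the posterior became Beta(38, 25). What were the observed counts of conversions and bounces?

Beta is conjugate to the binomial likelihood: posterior = Beta(a+s, b+f).
So s = 38 − 21 = 17 and f = 25 − 23 = 2.

17 conversions and 2 bounces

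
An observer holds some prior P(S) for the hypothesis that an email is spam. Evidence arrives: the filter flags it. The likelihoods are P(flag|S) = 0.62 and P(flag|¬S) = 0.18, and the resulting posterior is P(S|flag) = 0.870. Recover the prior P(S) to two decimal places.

In odds form, posterior odds = prior odds × likelihood ratio, so prior odds = posterior odds ÷ LR.
Posterior odds = 0.870/(1−0.870) = 6.6923. LR = 0.62/0.18 = 3.4444.
Prior odds = 6.6923/3.4444 = 1.9430, so P(S) = 1.9430/(1+1.9430) ≈ 0.66.

P(S) = 0.66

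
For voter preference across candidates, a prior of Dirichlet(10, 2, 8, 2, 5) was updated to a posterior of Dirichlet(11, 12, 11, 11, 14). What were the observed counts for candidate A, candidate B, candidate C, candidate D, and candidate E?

For a Dirichlet(α) prior with multinomial counts c, the posterior is Dirichlet(α + c) componentwise.
Counts are posterior − prior componentwise: 11−10=1, 12−2=10, 11−8=3, 11−2=9, 14−5=9.

counts (1, 10, 3, 9, 9)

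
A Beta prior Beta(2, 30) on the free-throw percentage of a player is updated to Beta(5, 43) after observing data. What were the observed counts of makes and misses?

A Beta(α, β) prior with s successes and f failures in binomial data gives a Beta(α+s, β+f) posterior.
Match parameters: s=5−2=3, f=43−30=13.

3 makes and 13 misses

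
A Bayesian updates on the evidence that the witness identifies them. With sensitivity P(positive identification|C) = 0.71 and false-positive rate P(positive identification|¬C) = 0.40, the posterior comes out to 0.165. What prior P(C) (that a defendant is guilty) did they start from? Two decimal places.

Bayes' rule in odds form gives O(C|E) = O(C)·[P(E|C)/P(E|¬C)], hence O(C) = O(C|E)/LR.
Posterior odds = 0.165/(1−0.165) = 0.1976. LR = 0.71/0.40 = 1.7750.
Prior odds = 0.1976/1.7750 = 0.1113, so P(C) = 0.1113/(1+0.1113) ≈ 0.10.

P(C) = 0.10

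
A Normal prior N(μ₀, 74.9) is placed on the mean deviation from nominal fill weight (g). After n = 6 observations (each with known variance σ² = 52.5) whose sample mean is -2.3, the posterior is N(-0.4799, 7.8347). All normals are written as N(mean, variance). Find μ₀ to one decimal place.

With known observation variance, the Normal–Normal posterior has precision τ_n = τ₀ + n/σ² and mean μ_n = (τ₀μ₀ + (n/σ²)x̄)/τ_n.
Here τ₀ = 1/74.9 = 0.013351 and τ_data = 6/52.5 = 0.114286, so τ_n = 0.127637.
Rearranging for μ₀: μ₀ = (μ_n·τ_n − τ_data·x̄)/τ₀ = (-0.4799·0.127637 − 0.114286·-2.3) / 0.013351 = 0.201605/0.013351 ≈ 15.1.

μ₀ = 15.1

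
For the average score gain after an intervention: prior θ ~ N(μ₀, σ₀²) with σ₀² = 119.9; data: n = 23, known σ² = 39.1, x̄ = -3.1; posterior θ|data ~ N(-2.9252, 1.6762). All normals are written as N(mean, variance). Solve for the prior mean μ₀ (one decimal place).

The posterior mean is a precision-weighted average: μ_n = (τ₀μ₀ + τ_data·x̄)/(τ₀+τ_data), with τ₀=1/σ₀² and τ_data=n/σ².
Here τ₀ = 1/119.9 = 0.008340 and τ_data = 23/39.1 = 0.588235, so τ_n = 0.596575.
Rearranging for μ₀: μ₀ = (μ_n·τ_n − τ_data·x̄)/τ₀ = (-2.9252·0.596575 − 0.588235·-3.1) / 0.008340 = 0.078427/0.008340 ≈ 9.4.

μ₀ = 9.4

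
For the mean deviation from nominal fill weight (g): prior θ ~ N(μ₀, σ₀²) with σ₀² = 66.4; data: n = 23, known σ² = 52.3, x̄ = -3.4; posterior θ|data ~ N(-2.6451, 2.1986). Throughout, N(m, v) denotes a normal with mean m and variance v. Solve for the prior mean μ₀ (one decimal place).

With known observation variance, the Normal–Normal posterior has precision τ_n = τ₀ + n/σ² and mean μ_n = (τ₀μ₀ + (n/σ²)x̄)/τ_n.
Here τ₀ = 1/66.4 = 0.015060 and τ_data = 23/52.3 = 0.439771, so τ_n = 0.454831.
Rearranging for μ₀: μ₀ = (μ_n·τ_n − τ_data·x̄)/τ₀ = (-2.6451·0.454831 − 0.439771·-3.4) / 0.015060 = 0.292148/0.015060 ≈ 19.4.

μ₀ = 19.4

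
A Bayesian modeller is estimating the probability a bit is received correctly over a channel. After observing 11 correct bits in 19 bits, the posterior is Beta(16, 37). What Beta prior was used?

Under Beta–binomial conjugacy the posterior parameters are (α+s, β+f).
So α = 16 − 11 = 5 and β = 37 − 8 = 29.

Beta(5, 29)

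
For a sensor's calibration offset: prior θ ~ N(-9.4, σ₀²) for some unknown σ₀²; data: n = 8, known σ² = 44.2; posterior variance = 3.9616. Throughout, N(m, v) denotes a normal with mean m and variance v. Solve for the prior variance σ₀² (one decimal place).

σ₀² = 14.0

Posterior precision equals prior precision plus data precision: 1/σ_n² = 1/σ₀² + n/σ².
So 1/σ₀² = 1/3.9616 − 8/44.2 = 0.252423 − 0.180995 = 0.071428.
Hence σ₀² = 1/0.071428 ≈ 14.0.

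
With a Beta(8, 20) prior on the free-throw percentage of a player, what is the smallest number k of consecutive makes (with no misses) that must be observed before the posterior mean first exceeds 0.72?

k = 44

After k makes and 0 misses the posterior is Beta(8+k, 20), with mean (8+k)/(8+20+k).
Set (8+k)/(28+k) > 0.72 and solve: k > (0.72·28 − 8)/(1 − 0.72) = 43.429.
The smallest integer exceeding 43.429 is 44.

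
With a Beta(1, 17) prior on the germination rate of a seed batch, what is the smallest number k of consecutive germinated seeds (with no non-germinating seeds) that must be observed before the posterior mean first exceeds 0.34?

k = 8

After k germinated seeds and 0 non-germinating seeds the posterior is Beta(1+k, 17), with mean (1+k)/(1+17+k).
Set (1+k)/(18+k) > 0.34 and solve: k > (0.34·18 − 1)/(1 − 0.34) = 7.758.
The smallest integer exceeding 7.758 is 8, and checking k=8: (9)/(26) = 0.3462 > 0.34.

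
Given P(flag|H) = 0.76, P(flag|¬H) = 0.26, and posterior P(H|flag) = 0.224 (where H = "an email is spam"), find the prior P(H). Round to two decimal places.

P(H) = 0.09

Bayes' rule in odds form gives O(H|E) = O(H)·[P(E|H)/P(E|¬H)], hence O(H) = O(H|E)/LR.
Posterior odds = 0.224/(1−0.224) = 0.2887. LR = 0.76/0.26 = 2.9231.
Prior odds = 0.2887/2.9231 = 0.0988, so P(H) = 0.0988/(1+0.0988) ≈ 0.09.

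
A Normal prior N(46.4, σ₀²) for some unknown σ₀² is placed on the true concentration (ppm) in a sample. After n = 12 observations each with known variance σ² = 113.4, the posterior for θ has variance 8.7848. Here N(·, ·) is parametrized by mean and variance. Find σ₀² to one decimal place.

Posterior precision equals prior precision plus data precision: 1/σ_n² = 1/σ₀² + n/σ².
So 1/σ₀² = 1/8.7848 − 12/113.4 = 0.113833 − 0.105820 = 0.008013.
Hence σ₀² = 1/0.008013 ≈ 124.8.

σ₀² = 124.8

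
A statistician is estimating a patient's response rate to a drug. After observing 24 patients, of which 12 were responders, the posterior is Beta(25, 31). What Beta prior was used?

A Beta(a, b) prior with s successes and f failures in binomial data gives a Beta(a+s, b+f) posterior.
So a = 25 − 12 = 13 and b = 31 − 12 = 19.

Beta(13, 19)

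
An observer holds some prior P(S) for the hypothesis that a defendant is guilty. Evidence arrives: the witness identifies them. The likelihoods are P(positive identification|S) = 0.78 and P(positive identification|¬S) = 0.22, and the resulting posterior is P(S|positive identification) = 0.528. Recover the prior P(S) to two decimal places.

Bayes' rule in odds form gives O(S|E) = O(S)·[P(E|S)/P(E|¬S)], hence O(S) = O(S|E)/LR.
Posterior odds = 0.528/(1−0.528) = 1.1186. LR = 0.78/0.22 = 3.5455.
Prior odds = 1.1186/3.5455 = 0.3155, so P(S) = 0.3155/(1+0.3155) ≈ 0.24.

P(S) = 0.24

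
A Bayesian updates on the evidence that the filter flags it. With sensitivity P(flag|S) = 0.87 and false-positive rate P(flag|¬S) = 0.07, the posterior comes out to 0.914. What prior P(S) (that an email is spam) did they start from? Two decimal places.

In odds form, posterior odds = prior odds × likelihood ratio, so prior odds = posterior odds ÷ LR.
Posterior odds = 0.914/(1−0.914) = 10.6279. LR = 0.87/0.07 = 12.4286.
Prior odds = 10.6279/12.4286 = 0.8551, so P(S) = 0.8551/(1+0.8551) ≈ 0.46.

P(S) = 0.46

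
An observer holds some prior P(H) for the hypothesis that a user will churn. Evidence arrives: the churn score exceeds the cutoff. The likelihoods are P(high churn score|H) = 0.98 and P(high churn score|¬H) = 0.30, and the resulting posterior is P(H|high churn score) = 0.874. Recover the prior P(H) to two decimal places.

Bayes' rule in odds form gives O(H|E) = O(H)·[P(E|H)/P(E|¬H)], hence O(H) = O(H|E)/LR.
Posterior odds = 0.874/(1−0.874) = 6.9365. LR = 0.98/0.30 = 3.2667.
Prior odds = 6.9365/3.2667 = 2.1234, so P(H) = 2.1234/(1+2.1234) ≈ 0.68.

P(H) = 0.68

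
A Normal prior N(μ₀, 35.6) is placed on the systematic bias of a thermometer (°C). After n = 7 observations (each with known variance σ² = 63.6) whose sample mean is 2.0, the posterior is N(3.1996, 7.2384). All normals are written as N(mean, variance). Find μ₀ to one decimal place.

With known observation variance, the Normal–Normal posterior has precision τ_n = τ₀ + n/σ² and mean μ_n = (τ₀μ₀ + (n/σ²)x̄)/τ_n.
Here τ₀ = 1/35.6 = 0.028090 and τ_data = 7/63.6 = 0.110063, so τ_n = 0.138153.
Rearranging for μ₀: μ₀ = (μ_n·τ_n − τ_data·x̄)/τ₀ = (3.1996·0.138153 − 0.110063·2.0) / 0.028090 = 0.221908/0.028090 ≈ 7.9.

μ₀ = 7.9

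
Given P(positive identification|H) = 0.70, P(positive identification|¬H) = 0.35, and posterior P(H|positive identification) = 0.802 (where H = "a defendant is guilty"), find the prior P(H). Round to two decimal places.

In odds form, posterior odds = prior odds × likelihood ratio, so prior odds = posterior odds ÷ LR.
Posterior odds = 0.802/(1−0.802) = 4.0505. LR = 0.70/0.35 = 2.0000.
Prior odds = 4.0505/2.0000 = 2.0253, so P(H) = 2.0253/(1+2.0253) ≈ 0.67.

P(H) = 0.67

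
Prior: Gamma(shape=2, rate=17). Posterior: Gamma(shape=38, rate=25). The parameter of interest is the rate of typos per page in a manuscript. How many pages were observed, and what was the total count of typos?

Gamma–Poisson conjugacy: posterior shape = α + Σxᵢ, posterior rate = β + n.
Matching: Σxᵢ = 38 − 2 = 36 and n = 25 − 17 = 8.

n = 8 pages with total 36 typos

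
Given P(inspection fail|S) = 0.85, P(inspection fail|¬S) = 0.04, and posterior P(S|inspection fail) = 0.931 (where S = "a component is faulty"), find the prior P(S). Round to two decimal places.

Bayes' rule in odds form gives O(S|E) = O(S)·[P(E|S)/P(E|¬S)], hence O(S) = O(S|E)/LR.
Posterior odds = 0.931/(1−0.931) = 13.4928. LR = 0.85/0.04 = 21.2500.
Prior odds = 13.4928/21.2500 = 0.6350, so P(S) = 0.6350/(1+0.6350) ≈ 0.39.

P(S) = 0.39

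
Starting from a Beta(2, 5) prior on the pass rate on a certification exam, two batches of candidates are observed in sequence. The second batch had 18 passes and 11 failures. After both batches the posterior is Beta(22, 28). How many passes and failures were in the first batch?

2 passes and 12 failures

Because Beta–binomial updating is additive in the counts, the combined data contributed (α_post−α_prior, β_post−β_prior) successes and failures.
Total across both batches: 22−2=20 passes, 28−5=23 failures.
Subtract the second batch: 20−18=2 passes and 23−11=12 failures.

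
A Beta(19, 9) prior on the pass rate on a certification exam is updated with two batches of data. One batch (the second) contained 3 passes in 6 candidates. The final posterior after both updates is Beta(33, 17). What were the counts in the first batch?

11 passes and 5 failures

Because Beta–binomial updating is additive in the counts, the combined data contributed (α_post−α_prior, β_post−β_prior) successes and failures.
Total across both batches: 33−19=14 passes, 17−9=8 failures.
Subtract the second batch: 14−3=11 passes and 8−3=5 failures.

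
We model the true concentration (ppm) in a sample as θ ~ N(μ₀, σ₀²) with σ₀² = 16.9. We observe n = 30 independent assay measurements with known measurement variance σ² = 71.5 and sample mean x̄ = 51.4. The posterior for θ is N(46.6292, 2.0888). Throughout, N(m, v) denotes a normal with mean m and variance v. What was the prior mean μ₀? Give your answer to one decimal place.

μ₀ = 12.8

The posterior mean is a precision-weighted average: μ_n = (τ₀μ₀ + τ_data·x̄)/(τ₀+τ_data), with τ₀=1/σ₀² and τ_data=n/σ².
Here τ₀ = 1/16.9 = 0.059172 and τ_data = 30/71.5 = 0.419580, so τ_n = 0.478752.
Rearranging for μ₀: μ₀ = (μ_n·τ_n − τ_data·x̄)/τ₀ = (46.6292·0.478752 − 0.419580·51.4) / 0.059172 = 0.757411/0.059172 ≈ 12.8.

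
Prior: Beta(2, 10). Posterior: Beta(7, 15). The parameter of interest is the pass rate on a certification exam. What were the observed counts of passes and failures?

5 passes and 5 failures

Beta is conjugate to the binomial likelihood: posterior = Beta(α+s, β+f).
Match parameters: s=7−2=5, f=15−10=5.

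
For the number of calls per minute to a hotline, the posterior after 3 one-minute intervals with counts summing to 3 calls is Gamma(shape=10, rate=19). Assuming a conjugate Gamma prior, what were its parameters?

Gamma(shape=7, rate=16)

Gamma–Poisson conjugacy: posterior shape = α + Σxᵢ, posterior rate = β + n.
So α = 10 − 3 = 7 and β = 19 − 3 = 16.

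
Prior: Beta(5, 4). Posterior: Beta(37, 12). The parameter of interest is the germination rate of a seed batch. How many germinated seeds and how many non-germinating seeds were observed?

32 germinated seeds and 8 non-germinating seeds

A Beta(α, β) prior with s successes and f failures in binomial data gives a Beta(α+s, β+f) posterior.
Match parameters: s=37−5=32, f=12−4=8.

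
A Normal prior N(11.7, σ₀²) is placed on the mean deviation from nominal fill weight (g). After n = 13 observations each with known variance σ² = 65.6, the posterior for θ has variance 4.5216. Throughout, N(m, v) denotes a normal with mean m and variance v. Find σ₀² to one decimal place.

Posterior precision equals prior precision plus data precision: 1/σ_n² = 1/σ₀² + n/σ².
So 1/σ₀² = 1/4.5216 − 13/65.6 = 0.221161 − 0.198171 = 0.022990.
Hence σ₀² = 1/0.022990 ≈ 43.5.

σ₀² = 43.5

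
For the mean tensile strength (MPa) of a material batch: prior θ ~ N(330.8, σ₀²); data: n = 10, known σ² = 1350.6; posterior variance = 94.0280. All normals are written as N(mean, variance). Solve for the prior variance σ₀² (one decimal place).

Posterior precision equals prior precision plus data precision: 1/σ_n² = 1/σ₀² + n/σ².
So 1/σ₀² = 1/94.0280 − 10/1350.6 = 0.010635 − 0.007404 = 0.003231.
Hence σ₀² = 1/0.003231 ≈ 309.5.

σ₀² = 309.5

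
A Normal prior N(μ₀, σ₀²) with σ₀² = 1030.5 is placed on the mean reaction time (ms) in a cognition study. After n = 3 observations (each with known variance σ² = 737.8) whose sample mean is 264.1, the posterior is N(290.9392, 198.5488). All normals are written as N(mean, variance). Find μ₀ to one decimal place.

With known observation variance, the Normal–Normal posterior has precision τ_n = τ₀ + n/σ² and mean μ_n = (τ₀μ₀ + (n/σ²)x̄)/τ_n.
Here τ₀ = 1/1030.5 = 0.000970 and τ_data = 3/737.8 = 0.004066, so τ_n = 0.005036.
Rearranging for μ₀: μ₀ = (μ_n·τ_n − τ_data·x̄)/τ₀ = (290.9392·0.005036 − 0.004066·264.1) / 0.000970 = 0.391339/0.000970 ≈ 403.4.

μ₀ = 403.4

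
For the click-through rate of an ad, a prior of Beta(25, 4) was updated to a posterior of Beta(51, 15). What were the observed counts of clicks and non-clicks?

A Beta(α, β) prior with s successes and f failures in binomial data gives a Beta(α+s, β+f) posterior.
So s = 51 − 25 = 26 and f = 15 − 4 = 11.

26 clicks and 11 non-clicks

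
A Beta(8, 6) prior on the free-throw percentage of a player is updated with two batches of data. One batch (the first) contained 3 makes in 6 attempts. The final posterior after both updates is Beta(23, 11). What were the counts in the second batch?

12 makes and 2 misses

Because Beta–binomial updating is additive in the counts, the combined data contributed (α_post−α_prior, β_post−β_prior) successes and failures.
Total across both batches: 23−8=15 makes, 11−6=5 misses.
Subtract the first batch: 15−3=12 makes and 5−3=2 misses.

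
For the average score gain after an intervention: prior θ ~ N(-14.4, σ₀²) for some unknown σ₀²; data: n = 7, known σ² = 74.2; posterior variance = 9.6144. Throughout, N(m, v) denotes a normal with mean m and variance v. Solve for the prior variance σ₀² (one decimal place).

Posterior precision equals prior precision plus data precision: 1/σ_n² = 1/σ₀² + n/σ².
So 1/σ₀² = 1/9.6144 − 7/74.2 = 0.104011 − 0.094340 = 0.009671.
Hence σ₀² = 1/0.009671 ≈ 103.4.

σ₀² = 103.4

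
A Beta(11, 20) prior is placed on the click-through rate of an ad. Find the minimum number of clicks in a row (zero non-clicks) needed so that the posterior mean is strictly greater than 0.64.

k = 25

After k clicks and 0 non-clicks the posterior is Beta(11+k, 20), with mean (11+k)/(11+20+k).
Set (11+k)/(31+k) > 0.64 and solve: k > (0.64·31 − 11)/(1 − 0.64) = 24.556.
The smallest integer exceeding 24.556 is 25, and checking k=25: (36)/(56) = 0.6429 > 0.64.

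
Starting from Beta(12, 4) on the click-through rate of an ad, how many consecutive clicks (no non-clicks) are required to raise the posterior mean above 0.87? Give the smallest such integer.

After k clicks and 0 non-clicks the posterior is Beta(12+k, 4), with mean (12+k)/(12+4+k).
Set (12+k)/(16+k) > 0.87 and solve: k > (0.87·16 − 12)/(1 − 0.87) = 14.769.
The smallest integer exceeding 14.769 is 15.

k = 15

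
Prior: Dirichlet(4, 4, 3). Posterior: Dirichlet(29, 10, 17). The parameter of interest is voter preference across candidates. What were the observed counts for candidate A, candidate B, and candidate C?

For a Dirichlet(α) prior with multinomial counts c, the posterior is Dirichlet(α + c) componentwise.
Counts are posterior − prior componentwise: 29−4=25, 10−4=6, 17−3=14.

counts (25, 6, 14)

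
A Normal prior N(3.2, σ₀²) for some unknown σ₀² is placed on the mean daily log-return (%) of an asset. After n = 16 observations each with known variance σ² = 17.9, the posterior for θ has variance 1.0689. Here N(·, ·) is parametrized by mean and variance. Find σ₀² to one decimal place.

Posterior precision equals prior precision plus data precision: 1/σ_n² = 1/σ₀² + n/σ².
So 1/σ₀² = 1/1.0689 − 16/17.9 = 0.935541 − 0.893855 = 0.041686.
Hence σ₀² = 1/0.041686 ≈ 24.0.

σ₀² = 24.0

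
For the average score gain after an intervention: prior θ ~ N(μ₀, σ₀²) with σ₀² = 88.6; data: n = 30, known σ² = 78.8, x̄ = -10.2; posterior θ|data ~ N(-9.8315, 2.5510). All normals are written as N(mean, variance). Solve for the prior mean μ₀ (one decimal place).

μ₀ = 2.6

The posterior mean is a precision-weighted average: μ_n = (τ₀μ₀ + τ_data·x̄)/(τ₀+τ_data), with τ₀=1/σ₀² and τ_data=n/σ².
Here τ₀ = 1/88.6 = 0.011287 and τ_data = 30/78.8 = 0.380711, so τ_n = 0.391998.
Rearranging for μ₀: μ₀ = (μ_n·τ_n − τ_data·x̄)/τ₀ = (-9.8315·0.391998 − 0.380711·-10.2) / 0.011287 = 0.029324/0.011287 ≈ 2.6.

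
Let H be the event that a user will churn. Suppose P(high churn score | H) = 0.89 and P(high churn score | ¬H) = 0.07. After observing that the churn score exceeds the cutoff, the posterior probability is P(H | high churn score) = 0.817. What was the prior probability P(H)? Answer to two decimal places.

Bayes' rule in odds form gives O(H|E) = O(H)·[P(E|H)/P(E|¬H)], hence O(H) = O(H|E)/LR.
Posterior odds = 0.817/(1−0.817) = 4.4645. LR = 0.89/0.07 = 12.7143.
Prior odds = 4.4645/12.7143 = 0.3511, so P(H) = 0.3511/(1+0.3511) ≈ 0.26.

P(H) = 0.26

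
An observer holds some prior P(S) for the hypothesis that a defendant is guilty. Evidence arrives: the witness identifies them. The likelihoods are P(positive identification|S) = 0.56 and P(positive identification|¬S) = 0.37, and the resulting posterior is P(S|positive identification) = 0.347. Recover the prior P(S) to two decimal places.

P(S) = 0.26

In odds form, posterior odds = prior odds × likelihood ratio, so prior odds = posterior odds ÷ LR.
Posterior odds = 0.347/(1−0.347) = 0.5314. LR = 0.56/0.37 = 1.5135.
Prior odds = 0.5314/1.5135 = 0.3511, so P(S) = 0.3511/(1+0.3511) ≈ 0.26.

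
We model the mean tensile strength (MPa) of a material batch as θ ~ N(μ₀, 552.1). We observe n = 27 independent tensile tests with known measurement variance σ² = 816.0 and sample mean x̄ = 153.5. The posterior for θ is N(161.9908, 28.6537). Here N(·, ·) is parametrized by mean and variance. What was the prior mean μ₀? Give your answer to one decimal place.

μ₀ = 317.1

With known observation variance, the Normal–Normal posterior has precision τ_n = τ₀ + n/σ² and mean μ_n = (τ₀μ₀ + (n/σ²)x̄)/τ_n.
Here τ₀ = 1/552.1 = 0.001811 and τ_data = 27/816.0 = 0.033088, so τ_n = 0.034899.
Rearranging for μ₀: μ₀ = (μ_n·τ_n − τ_data·x̄)/τ₀ = (161.9908·0.034899 − 0.033088·153.5) / 0.001811 = 0.574309/0.001811 ≈ 317.1.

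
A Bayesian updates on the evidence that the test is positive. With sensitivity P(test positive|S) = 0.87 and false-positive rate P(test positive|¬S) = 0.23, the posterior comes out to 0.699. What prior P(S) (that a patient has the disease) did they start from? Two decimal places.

Bayes' rule in odds form gives O(S|E) = O(S)·[P(E|S)/P(E|¬S)], hence O(S) = O(S|E)/LR.
Posterior odds = 0.699/(1−0.699) = 2.3223. LR = 0.87/0.23 = 3.7826.
Prior odds = 2.3223/3.7826 = 0.6139, so P(S) = 0.6139/(1+0.6139) ≈ 0.38.

P(S) = 0.38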